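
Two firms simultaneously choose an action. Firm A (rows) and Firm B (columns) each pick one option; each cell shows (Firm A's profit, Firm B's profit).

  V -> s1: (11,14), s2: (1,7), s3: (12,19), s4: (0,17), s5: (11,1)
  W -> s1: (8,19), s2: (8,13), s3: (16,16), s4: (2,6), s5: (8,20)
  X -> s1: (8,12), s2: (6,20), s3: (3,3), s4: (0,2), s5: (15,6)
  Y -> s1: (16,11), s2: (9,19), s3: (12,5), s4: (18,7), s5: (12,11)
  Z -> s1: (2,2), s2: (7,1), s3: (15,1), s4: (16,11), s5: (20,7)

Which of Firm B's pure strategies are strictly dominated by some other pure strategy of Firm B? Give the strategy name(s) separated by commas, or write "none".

none

s1 is not dominated — it holds its own against s2 at V (14>7); s3 at W (19>16); s4 at W (19>6); s5 at V (14>1).
s2 is not dominated — it holds its own against s1 at X (20>12); s3 at X (20>3); s4 at W (13>6); s5 at V (7>1).
s3: no other strategy beats it everywhere (s1 at V (19>14); s2 at V (19>7); s4 at V (19>17); s5 at V (19>1)).
s4 is not dominated — it holds its own against s1 at V (17>14); s2 at V (17>7); s3 at Y (7>5); s5 at V (17>1).
s5 is not dominated — it holds its own against s1 at W (20>19); s2 at W (20>13); s3 at W (20>16); s4 at W (20>6).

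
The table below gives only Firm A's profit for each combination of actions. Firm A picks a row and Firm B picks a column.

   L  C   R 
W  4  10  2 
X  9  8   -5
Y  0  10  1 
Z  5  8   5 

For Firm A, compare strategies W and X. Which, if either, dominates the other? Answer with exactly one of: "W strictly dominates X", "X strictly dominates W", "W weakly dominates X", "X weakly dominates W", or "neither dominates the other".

W's payoffs vs X's, by Firm B's action — L: 4<9, C: 10>8, R: 2>-5.
W does better at C, R but worse at L; neither strategy dominates the other.

neither dominates the other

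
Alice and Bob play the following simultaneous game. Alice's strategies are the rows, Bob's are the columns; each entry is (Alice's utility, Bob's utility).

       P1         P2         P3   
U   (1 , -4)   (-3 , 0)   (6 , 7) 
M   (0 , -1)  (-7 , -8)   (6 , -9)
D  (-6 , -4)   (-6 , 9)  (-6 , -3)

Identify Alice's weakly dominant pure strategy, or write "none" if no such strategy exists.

U vs M: P1: 1>0, P2: -3>-7, P3: 6=6.
U vs D: P1: 1>-6, P2: -3>-6, P3: 6>-6.
U is at least as good as every other strategy against every opponent action, so it is weakly dominant.

U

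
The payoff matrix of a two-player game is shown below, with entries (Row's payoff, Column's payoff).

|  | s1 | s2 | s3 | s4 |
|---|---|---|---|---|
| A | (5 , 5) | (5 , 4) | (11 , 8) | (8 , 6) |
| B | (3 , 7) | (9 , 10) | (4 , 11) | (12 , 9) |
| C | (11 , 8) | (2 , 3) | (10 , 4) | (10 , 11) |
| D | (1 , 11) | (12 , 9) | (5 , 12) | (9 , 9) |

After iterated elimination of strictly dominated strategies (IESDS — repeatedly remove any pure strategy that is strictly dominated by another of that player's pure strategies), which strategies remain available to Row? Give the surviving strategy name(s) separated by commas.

A, B, C

For Column, s3 strictly dominates s2 on the remaining rows (A: 8>4, B: 11>10, C: 4>3, D: 12>9); eliminate s2.
For Row, C strictly dominates D on the remaining columns (s1: 11>1, s3: 10>5, s4: 10>9); eliminate D.
For Column, s4 strictly dominates s1 on the remaining rows (A: 6>5, B: 9>7, C: 11>8); eliminate s1.
Among the remaining strategies, none is strictly dominated by another pure strategy of the same player, so the elimination stops.
Surviving strategies — Row: {A, B, C}; Column: {s3, s4}.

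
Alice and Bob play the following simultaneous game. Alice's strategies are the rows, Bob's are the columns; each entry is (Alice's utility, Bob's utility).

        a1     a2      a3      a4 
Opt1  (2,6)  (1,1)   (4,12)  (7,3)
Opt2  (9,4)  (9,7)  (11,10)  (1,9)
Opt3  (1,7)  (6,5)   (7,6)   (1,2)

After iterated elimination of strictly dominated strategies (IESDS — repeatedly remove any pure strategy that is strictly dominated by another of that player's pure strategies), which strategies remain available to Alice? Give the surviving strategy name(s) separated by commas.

Opt2

Bob's strategy a2 is strictly dominated by a3 (Opt1: 12>1, Opt2: 10>7, Opt3: 6>5) and is removed.
Column a4 is eliminated: a3 beats it against every remaining row (Opt1: 12>3, Opt2: 10>9, Opt3: 6>2).
Alice's strategy Opt1 is strictly dominated by Opt2 (a1: 9>2, a3: 11>4) and is removed.
For Alice, Opt2 strictly dominates Opt3 on the remaining columns (a1: 9>1, a3: 11>7); eliminate Opt3.
Bob's strategy a1 is strictly dominated by a3 (Opt2: 10>4) and is removed.
Among the remaining strategies, none is strictly dominated by another pure strategy of the same player, so the elimination stops.
Surviving strategies — Alice: {Opt2}; Bob: {a3}.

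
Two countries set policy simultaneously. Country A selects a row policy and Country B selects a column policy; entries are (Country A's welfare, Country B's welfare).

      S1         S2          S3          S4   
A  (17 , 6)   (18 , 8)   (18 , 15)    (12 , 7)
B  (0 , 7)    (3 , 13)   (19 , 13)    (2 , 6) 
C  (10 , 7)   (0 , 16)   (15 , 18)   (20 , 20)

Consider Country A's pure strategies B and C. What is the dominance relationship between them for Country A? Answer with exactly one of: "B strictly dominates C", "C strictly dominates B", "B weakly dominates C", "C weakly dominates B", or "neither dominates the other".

Compare B to C across each opponent action: S1: 0<10, S2: 3>0, S3: 19>15, S4: 2<20.
B does better at S2, S3 but worse at S1, S4; neither strategy dominates the other.

neither dominates the other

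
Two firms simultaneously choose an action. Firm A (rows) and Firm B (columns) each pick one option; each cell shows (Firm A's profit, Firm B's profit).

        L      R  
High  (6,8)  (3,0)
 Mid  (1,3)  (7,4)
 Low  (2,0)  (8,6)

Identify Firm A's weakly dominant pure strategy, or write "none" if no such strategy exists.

High fails to dominate Mid at R (3<7).
Mid fails to dominate High at L (1<6).
Low fails to dominate High at L (2<6).
No single strategy dominates all the others.

none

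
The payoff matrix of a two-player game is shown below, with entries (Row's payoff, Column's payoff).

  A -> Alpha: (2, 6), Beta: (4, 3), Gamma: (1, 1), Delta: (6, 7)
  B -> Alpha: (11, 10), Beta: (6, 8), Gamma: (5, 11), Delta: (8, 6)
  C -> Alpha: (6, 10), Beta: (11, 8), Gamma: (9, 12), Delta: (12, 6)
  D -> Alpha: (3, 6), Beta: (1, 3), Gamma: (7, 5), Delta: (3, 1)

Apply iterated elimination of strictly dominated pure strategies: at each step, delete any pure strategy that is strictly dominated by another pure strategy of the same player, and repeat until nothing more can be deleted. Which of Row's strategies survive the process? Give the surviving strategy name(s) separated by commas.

Row A is eliminated: B beats it against every remaining column (Alpha: 11>2, Beta: 6>4, Gamma: 5>1, Delta: 8>6).
Row's strategy D is strictly dominated by C (Alpha: 6>3, Beta: 11>1, Gamma: 9>7, Delta: 12>3) and is removed.
Column Alpha is eliminated: Gamma beats it against every remaining row (B: 11>10, C: 12>10).
Row's strategy B is strictly dominated by C (Beta: 11>6, Gamma: 9>5, Delta: 12>8) and is removed.
Column's strategy Beta is strictly dominated by Gamma (C: 12>8) and is removed.
For Column, Gamma strictly dominates Delta on the remaining rows (C: 12>6); eliminate Delta.
Among the remaining strategies, none is strictly dominated by another pure strategy of the same player, so the elimination stops.
Surviving strategies — Row: {C}; Column: {Gamma}.

C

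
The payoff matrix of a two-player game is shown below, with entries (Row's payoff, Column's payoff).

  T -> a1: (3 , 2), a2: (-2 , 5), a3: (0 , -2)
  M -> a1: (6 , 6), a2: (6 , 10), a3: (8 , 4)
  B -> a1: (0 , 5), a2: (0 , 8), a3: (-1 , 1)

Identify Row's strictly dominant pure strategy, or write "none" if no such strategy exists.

M vs T: a1: 6>3, a2: 6>-2, a3: 8>0.
M vs B: a1: 6>0, a2: 6>0, a3: 8>-1.
M strictly beats every other strategy against every opponent action, so it is strictly dominant.

M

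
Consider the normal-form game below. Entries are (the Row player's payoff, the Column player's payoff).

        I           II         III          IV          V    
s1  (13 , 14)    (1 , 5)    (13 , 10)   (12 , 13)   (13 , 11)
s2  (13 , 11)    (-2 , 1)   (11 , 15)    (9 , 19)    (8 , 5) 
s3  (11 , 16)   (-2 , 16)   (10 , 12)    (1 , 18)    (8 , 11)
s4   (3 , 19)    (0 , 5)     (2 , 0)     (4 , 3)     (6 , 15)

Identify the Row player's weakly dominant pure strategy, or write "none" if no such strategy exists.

s1

s1 vs s2: I: 13=13, II: 1>-2, III: 13>11, IV: 12>9, V: 13>8.
s1 vs s3: I: 13>11, II: 1>-2, III: 13>10, IV: 12>1, V: 13>8.
s1 vs s4: I: 13>3, II: 1>0, III: 13>2, IV: 12>4, V: 13>6.
s1 is at least as good as every other strategy against every opponent action, so it is weakly dominant.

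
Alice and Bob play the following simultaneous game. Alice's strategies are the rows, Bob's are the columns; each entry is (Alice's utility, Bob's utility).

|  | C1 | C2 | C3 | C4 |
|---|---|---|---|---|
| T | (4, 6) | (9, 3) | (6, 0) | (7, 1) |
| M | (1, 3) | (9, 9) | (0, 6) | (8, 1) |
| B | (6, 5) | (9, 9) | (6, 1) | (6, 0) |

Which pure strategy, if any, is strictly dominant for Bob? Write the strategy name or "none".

C1 fails to dominate C2 at M (3<9).
C2 fails to dominate C1 at T (3<6).
C3 fails to dominate C1 at T (0<6).
C4 fails to dominate C1 at T (1<6).
No single strategy dominates all the others.

none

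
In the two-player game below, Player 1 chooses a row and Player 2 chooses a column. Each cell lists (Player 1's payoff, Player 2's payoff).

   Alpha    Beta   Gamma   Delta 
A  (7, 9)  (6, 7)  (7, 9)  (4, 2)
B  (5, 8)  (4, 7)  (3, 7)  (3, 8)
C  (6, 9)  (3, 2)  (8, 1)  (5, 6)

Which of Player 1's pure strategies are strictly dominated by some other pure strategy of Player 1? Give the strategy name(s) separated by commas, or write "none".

B

Nothing dominates A: B at Alpha (7>5); C at Alpha (7>6).
B: dominated, since A does at least as well everywhere (Alpha: 7>5, Beta: 6>4, Gamma: 7>3, Delta: 4>3).
Nothing dominates C: A at Gamma (8>7); B at Alpha (6>5).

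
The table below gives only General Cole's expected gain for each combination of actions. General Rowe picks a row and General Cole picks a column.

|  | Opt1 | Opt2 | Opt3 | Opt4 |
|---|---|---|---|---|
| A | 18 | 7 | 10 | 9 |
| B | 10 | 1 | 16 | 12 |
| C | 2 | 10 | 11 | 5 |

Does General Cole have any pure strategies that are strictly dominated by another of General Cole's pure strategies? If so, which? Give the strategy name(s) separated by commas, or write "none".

Opt1 is not dominated — it holds its own against Opt2 at A (18>7); Opt3 at A (18>10); Opt4 at A (18>9).
Opt2: dominated, since Opt3 does at least as well everywhere (A: 10>7, B: 16>1, C: 11>10).
Opt3 is not dominated — it holds its own against Opt1 at B (16>10); Opt2 at A (10>7); Opt4 at A (10>9).
Opt3 strictly dominates Opt4 — A: 10>9, B: 16>12, C: 11>5.

Opt2, Opt4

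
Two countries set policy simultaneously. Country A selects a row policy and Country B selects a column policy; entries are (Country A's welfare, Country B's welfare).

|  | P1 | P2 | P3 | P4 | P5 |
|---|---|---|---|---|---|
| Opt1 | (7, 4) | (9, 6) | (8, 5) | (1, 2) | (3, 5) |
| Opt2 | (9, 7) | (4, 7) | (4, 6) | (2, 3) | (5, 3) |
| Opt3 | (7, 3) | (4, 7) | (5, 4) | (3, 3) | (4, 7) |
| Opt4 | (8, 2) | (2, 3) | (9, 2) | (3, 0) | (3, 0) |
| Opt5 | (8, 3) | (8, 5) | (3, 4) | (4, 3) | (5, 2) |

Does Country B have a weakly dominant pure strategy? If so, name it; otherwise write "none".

P2 vs P1: Opt1: 6>4, Opt2: 7=7, Opt3: 7>3, Opt4: 3>2, Opt5: 5>3.
P2 vs P3: Opt1: 6>5, Opt2: 7>6, Opt3: 7>4, Opt4: 3>2, Opt5: 5>4.
P2 vs P4: Opt1: 6>2, Opt2: 7>3, Opt3: 7>3, Opt4: 3>0, Opt5: 5>3.
P2 vs P5: Opt1: 6>5, Opt2: 7>3, Opt3: 7=7, Opt4: 3>0, Opt5: 5>2.
P2 is at least as good as every other strategy against every opponent action, so it is weakly dominant.

P2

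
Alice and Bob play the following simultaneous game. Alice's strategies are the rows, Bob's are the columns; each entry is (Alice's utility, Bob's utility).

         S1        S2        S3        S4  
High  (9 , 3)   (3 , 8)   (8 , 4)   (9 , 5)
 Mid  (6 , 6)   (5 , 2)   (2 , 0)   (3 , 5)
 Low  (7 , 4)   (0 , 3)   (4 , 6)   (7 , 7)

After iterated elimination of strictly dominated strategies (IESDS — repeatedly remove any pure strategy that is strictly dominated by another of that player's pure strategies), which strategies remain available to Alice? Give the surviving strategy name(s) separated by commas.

High, Mid

For Alice, High strictly dominates Low on the remaining columns (S1: 9>7, S2: 3>0, S3: 8>4, S4: 9>7); eliminate Low.
Bob's strategy S3 is strictly dominated by S2 (High: 8>4, Mid: 2>0) and is removed.
Among the remaining strategies, none is strictly dominated by another pure strategy of the same player, so the elimination stops.
Surviving strategies — Alice: {High, Mid}; Bob: {S1, S2, S4}.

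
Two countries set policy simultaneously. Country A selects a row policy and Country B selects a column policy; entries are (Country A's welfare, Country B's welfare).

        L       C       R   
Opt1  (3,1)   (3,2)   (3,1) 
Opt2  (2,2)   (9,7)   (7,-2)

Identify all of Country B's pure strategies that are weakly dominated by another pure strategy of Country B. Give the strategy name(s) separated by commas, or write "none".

L: dominated, since C does at least as well everywhere (Opt1: 2>1, Opt2: 7>2).
C: no other strategy beats it everywhere (L at Opt1 (2>1); R at Opt1 (2>1)).
R: dominated, since L does at least as well everywhere (Opt1: 1=1, Opt2: 2>-2).

L, R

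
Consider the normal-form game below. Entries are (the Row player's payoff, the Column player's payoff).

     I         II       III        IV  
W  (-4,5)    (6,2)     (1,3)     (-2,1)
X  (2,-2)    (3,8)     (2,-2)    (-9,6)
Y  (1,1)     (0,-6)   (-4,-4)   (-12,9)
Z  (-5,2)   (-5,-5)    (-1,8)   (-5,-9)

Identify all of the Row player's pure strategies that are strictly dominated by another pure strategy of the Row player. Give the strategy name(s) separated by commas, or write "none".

W is not dominated — it holds its own against X at II (6>3); Y at II (6>0); Z at I (-4>-5).
Nothing dominates X: W at I (2>-4); Y at I (2>1); Z at I (2>-5).
X strictly dominates Y — I: 2>1, II: 3>0, III: 2>-4, IV: -9>-12.
W strictly dominates Z — I: -4>-5, II: 6>-5, III: 1>-1, IV: -2>-5.

Y, Z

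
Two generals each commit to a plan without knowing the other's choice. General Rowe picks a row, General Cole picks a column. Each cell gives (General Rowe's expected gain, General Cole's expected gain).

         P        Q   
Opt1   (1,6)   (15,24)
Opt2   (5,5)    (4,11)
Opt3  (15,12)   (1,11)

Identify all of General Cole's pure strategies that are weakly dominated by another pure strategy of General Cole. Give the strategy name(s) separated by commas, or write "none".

P is not dominated — it holds its own against Q at Opt3 (12>11).
Q: no other strategy beats it everywhere (P at Opt1 (24>6)).

none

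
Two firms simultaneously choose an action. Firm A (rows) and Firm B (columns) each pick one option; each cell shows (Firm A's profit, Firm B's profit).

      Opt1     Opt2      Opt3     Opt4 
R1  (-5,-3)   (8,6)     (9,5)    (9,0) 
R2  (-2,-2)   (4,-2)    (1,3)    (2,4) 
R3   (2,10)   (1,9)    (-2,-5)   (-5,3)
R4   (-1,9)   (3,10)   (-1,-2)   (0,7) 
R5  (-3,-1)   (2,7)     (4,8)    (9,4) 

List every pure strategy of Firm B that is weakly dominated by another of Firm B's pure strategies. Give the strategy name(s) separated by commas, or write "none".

Opt1: no other strategy beats it everywhere (Opt2 at R3 (10>9); Opt3 at R3 (10>-5); Opt4 at R3 (10>3)).
Opt2 is not dominated — it holds its own against Opt1 at R1 (6>-3); Opt3 at R1 (6>5); Opt4 at R1 (6>0).
Opt3: no other strategy beats it everywhere (Opt1 at R1 (5>-3); Opt2 at R2 (3>-2); Opt4 at R1 (5>0)).
Nothing dominates Opt4: Opt1 at R1 (0>-3); Opt2 at R2 (4>-2); Opt3 at R2 (4>3).

none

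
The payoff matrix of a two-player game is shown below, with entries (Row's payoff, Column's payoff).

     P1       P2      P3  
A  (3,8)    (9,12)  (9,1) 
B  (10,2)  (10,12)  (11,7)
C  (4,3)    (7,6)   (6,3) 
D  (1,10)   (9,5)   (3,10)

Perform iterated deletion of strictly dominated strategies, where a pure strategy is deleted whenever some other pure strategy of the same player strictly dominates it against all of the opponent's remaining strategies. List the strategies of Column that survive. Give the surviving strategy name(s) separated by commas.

Row's strategy A is strictly dominated by B (P1: 10>3, P2: 10>9, P3: 11>9) and is removed.
Row's strategy C is strictly dominated by B (P1: 10>4, P2: 10>7, P3: 11>6) and is removed.
For Row, B strictly dominates D on the remaining columns (P1: 10>1, P2: 10>9, P3: 11>3); eliminate D.
Column's strategy P1 is strictly dominated by P2 (B: 12>2) and is removed.
Column's strategy P3 is strictly dominated by P2 (B: 12>7) and is removed.
Among the remaining strategies, none is strictly dominated by another pure strategy of the same player, so the elimination stops.
Surviving strategies — Row: {B}; Column: {P2}.

P2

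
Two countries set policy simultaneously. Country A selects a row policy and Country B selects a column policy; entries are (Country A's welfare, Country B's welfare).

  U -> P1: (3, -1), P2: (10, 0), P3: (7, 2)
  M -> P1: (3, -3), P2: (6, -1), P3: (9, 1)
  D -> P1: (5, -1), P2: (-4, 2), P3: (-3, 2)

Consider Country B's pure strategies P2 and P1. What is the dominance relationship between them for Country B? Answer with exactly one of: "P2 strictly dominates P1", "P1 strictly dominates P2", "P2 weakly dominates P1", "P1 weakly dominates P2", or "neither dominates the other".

P2 strictly dominates P1

P2's payoffs vs P1's, by Country A's action — U: 0>-1, M: -1>-3, D: 2>-1.
P2 gives a strictly higher payoff against every action of Country A, so P2 strictly dominates P1.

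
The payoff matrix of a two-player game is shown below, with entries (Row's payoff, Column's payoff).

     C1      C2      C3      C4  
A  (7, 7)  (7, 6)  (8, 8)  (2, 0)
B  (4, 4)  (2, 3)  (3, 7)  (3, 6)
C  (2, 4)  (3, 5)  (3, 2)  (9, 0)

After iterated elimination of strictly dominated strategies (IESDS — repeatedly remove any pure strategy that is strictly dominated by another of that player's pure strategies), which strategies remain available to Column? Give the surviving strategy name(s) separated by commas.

C3

Column's strategy C4 is strictly dominated by C3 (A: 8>0, B: 7>6, C: 2>0) and is removed.
For Row, A strictly dominates B on the remaining columns (C1: 7>4, C2: 7>2, C3: 8>3); eliminate B.
Row's strategy C is strictly dominated by A (C1: 7>2, C2: 7>3, C3: 8>3) and is removed.
For Column, C3 strictly dominates C1 on the remaining rows (A: 8>7); eliminate C1.
For Column, C3 strictly dominates C2 on the remaining rows (A: 8>6); eliminate C2.
Among the remaining strategies, none is strictly dominated by another pure strategy of the same player, so the elimination stops.
Surviving strategies — Row: {A}; Column: {C3}.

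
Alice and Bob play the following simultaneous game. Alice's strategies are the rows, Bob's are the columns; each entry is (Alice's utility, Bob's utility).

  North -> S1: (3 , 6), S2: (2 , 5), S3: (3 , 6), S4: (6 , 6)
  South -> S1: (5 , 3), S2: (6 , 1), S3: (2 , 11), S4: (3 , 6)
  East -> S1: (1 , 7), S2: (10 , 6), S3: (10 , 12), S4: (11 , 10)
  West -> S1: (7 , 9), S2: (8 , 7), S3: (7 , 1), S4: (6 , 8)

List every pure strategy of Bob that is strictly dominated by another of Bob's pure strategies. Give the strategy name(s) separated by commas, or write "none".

Nothing dominates S1: S2 at North (6>5); S3 at North (6=6); S4 at North (6=6).
S2 is strictly dominated by S1 (North: 6>5, South: 3>1, East: 7>6, West: 9>7).
Nothing dominates S3: S1 at North (6=6); S2 at North (6>5); S4 at North (6=6).
Nothing dominates S4: S1 at North (6=6); S2 at North (6>5); S3 at North (6=6).

S2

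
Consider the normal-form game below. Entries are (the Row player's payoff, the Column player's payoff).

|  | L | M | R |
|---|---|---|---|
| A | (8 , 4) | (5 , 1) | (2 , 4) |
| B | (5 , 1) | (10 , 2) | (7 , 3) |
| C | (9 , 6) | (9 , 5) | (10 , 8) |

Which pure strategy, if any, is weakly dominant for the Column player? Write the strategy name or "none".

R vs L: A: 4=4, B: 3>1, C: 8>6.
R vs M: A: 4>1, B: 3>2, C: 8>5.
R is at least as good as every other strategy against every opponent action, so it is weakly dominant.

R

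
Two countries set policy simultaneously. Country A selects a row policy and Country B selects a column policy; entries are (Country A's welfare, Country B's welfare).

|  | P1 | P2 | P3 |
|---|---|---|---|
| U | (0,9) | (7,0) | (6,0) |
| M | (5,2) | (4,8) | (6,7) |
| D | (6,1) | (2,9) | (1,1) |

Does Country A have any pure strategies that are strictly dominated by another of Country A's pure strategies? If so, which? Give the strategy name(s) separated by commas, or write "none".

U: no other strategy beats it everywhere (M at P2 (7>4); D at P2 (7>2)).
M: no other strategy beats it everywhere (U at P1 (5>0); D at P2 (4>2)).
D is not dominated — it holds its own against U at P1 (6>0); M at P1 (6>5).

none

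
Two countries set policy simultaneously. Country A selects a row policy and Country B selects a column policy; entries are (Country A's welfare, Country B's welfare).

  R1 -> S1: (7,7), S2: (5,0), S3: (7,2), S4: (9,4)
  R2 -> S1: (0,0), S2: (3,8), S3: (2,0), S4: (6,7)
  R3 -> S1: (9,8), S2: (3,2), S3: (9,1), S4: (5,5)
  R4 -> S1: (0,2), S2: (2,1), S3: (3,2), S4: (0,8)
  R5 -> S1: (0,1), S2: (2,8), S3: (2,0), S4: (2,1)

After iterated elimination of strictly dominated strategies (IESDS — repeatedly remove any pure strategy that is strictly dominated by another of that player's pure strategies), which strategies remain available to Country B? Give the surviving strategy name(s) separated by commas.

For Country A, R1 strictly dominates R2 on the remaining columns (S1: 7>0, S2: 5>3, S3: 7>2, S4: 9>6); eliminate R2.
Row R4 is eliminated: R1 beats it against every remaining column (S1: 7>0, S2: 5>2, S3: 7>3, S4: 9>0).
Country A's strategy R5 is strictly dominated by R1 (S1: 7>0, S2: 5>2, S3: 7>2, S4: 9>2) and is removed.
Country B's strategy S2 is strictly dominated by S1 (R1: 7>0, R3: 8>2) and is removed.
Column S3 is eliminated: S1 beats it against every remaining row (R1: 7>2, R3: 8>1).
For Country B, S1 strictly dominates S4 on the remaining rows (R1: 7>4, R3: 8>5); eliminate S4.
Country A's strategy R1 is strictly dominated by R3 (S1: 9>7) and is removed.
Among the remaining strategies, none is strictly dominated by another pure strategy of the same player, so the elimination stops.
Surviving strategies — Country A: {R3}; Country B: {S1}.

S1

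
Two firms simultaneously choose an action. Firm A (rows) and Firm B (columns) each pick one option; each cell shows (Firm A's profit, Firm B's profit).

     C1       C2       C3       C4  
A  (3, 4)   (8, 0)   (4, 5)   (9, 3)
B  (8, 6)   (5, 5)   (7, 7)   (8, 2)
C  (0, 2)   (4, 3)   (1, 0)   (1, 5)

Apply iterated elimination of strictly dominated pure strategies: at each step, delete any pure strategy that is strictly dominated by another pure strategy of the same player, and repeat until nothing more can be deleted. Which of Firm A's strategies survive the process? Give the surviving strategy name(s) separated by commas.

B

Row C is eliminated: A beats it against every remaining column (C1: 3>0, C2: 8>4, C3: 4>1, C4: 9>1).
Column C1 is eliminated: C3 beats it against every remaining row (A: 5>4, B: 7>6).
Column C2 is eliminated: C3 beats it against every remaining row (A: 5>0, B: 7>5).
Column C4 is eliminated: C3 beats it against every remaining row (A: 5>3, B: 7>2).
Row A is eliminated: B beats it against every remaining column (C3: 7>4).
Among the remaining strategies, none is strictly dominated by another pure strategy of the same player, so the elimination stops.
Surviving strategies — Firm A: {B}; Firm B: {C3}.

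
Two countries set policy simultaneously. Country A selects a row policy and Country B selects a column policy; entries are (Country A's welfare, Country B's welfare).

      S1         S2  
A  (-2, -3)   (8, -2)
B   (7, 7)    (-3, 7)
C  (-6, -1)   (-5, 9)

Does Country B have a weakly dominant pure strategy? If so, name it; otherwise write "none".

S2

S2 vs S1: A: -2>-3, B: 7=7, C: 9>-1.
S2 is at least as good as every other strategy against every opponent action, so it is weakly dominant.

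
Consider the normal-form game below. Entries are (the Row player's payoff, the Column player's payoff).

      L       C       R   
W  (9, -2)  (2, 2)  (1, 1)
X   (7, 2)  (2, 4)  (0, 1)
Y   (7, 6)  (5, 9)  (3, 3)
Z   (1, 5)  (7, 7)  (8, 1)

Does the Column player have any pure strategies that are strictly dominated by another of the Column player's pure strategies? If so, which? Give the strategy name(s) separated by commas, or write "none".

L, R

L is strictly dominated by C (W: 2>-2, X: 4>2, Y: 9>6, Z: 7>5).
C: no other strategy beats it everywhere (L at W (2>-2); R at W (2>1)).
C strictly dominates R — W: 2>1, X: 4>1, Y: 9>3, Z: 7>1.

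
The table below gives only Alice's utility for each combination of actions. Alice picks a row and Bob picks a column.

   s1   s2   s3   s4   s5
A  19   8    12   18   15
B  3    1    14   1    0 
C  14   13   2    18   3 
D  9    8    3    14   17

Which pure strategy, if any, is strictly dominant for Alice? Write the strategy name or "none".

none

A fails to dominate B at s3 (12<14).
B fails to dominate A at s1 (3<19).
C fails to dominate A at s1 (14<19).
D fails to dominate A at s1 (9<19).
No single strategy dominates all the others.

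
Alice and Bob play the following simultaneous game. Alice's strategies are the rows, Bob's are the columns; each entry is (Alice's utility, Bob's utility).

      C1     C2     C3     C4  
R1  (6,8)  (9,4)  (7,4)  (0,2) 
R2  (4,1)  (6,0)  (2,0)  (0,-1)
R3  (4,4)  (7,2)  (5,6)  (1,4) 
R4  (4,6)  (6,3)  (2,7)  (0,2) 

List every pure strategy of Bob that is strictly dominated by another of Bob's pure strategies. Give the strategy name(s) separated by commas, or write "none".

C2, C4

C1: no other strategy beats it everywhere (C2 at R1 (8>4); C3 at R1 (8>4); C4 at R1 (8>2)).
C1 strictly dominates C2 — R1: 8>4, R2: 1>0, R3: 4>2, R4: 6>3.
Nothing dominates C3: C1 at R3 (6>4); C2 at R1 (4=4); C4 at R1 (4>2).
C4 is strictly dominated by C3 (R1: 4>2, R2: 0>-1, R3: 6>4, R4: 7>2).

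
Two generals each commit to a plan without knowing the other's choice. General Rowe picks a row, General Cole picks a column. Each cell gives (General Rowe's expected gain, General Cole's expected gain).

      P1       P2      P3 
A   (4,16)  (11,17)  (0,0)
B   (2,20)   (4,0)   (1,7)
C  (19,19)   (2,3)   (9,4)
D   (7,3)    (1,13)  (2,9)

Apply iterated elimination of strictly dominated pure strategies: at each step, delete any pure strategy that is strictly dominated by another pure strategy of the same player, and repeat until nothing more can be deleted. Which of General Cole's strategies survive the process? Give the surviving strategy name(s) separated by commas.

P1, P2

Row D is eliminated: C beats it against every remaining column (P1: 19>7, P2: 2>1, P3: 9>2).
General Cole's strategy P3 is strictly dominated by P1 (A: 16>0, B: 20>7, C: 19>4) and is removed.
Row B is eliminated: A beats it against every remaining column (P1: 4>2, P2: 11>4).
Among the remaining strategies, none is strictly dominated by another pure strategy of the same player, so the elimination stops.
Surviving strategies — General Rowe: {A, C}; General Cole: {P1, P2}.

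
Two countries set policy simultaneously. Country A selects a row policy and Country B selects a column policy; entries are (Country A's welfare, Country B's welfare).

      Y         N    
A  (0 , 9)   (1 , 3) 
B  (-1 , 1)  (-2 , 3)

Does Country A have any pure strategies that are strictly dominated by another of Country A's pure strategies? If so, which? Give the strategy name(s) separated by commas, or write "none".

Nothing dominates A: B at Y (0>-1).
A strictly dominates B — Y: 0>-1, N: 1>-2.

B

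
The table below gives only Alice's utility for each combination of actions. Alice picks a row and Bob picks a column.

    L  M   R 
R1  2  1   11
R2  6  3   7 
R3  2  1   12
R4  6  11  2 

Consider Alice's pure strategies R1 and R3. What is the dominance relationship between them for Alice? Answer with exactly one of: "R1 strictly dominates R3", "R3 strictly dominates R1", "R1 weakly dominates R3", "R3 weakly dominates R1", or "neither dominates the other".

R3 weakly dominates R1

R1's payoffs vs R3's, by Bob's action — L: 2=2, M: 1=1, R: 11<12.
R3 is at least as good everywhere and strictly better somewhere (tied at L, M), so R3 weakly dominates R1.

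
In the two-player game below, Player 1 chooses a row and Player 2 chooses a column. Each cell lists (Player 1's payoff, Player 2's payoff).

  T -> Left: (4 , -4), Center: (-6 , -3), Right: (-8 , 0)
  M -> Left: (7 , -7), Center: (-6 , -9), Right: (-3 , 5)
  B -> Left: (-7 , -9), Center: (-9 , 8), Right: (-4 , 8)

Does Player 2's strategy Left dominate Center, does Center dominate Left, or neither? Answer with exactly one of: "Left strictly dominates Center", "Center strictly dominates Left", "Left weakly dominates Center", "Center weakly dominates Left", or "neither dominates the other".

neither dominates the other

Compare Left to Center across every action of Player 1: T: -4<-3, M: -7>-9, B: -9<8.
Left does better at M but worse at T, B; neither strategy dominates the other.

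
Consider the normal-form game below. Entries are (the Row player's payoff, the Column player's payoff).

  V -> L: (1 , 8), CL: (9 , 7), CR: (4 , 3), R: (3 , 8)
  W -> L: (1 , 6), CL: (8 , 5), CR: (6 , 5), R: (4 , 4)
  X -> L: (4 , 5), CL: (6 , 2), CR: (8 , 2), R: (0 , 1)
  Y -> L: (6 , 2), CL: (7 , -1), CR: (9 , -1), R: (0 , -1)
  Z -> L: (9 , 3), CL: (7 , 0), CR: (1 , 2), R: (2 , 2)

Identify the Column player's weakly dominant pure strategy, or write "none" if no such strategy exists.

L

L vs CL: V: 8>7, W: 6>5, X: 5>2, Y: 2>-1, Z: 3>0.
L vs CR: V: 8>3, W: 6>5, X: 5>2, Y: 2>-1, Z: 3>2.
L vs R: V: 8=8, W: 6>4, X: 5>1, Y: 2>-1, Z: 3>2.
L is at least as good as every other strategy against every opponent action, so it is weakly dominant.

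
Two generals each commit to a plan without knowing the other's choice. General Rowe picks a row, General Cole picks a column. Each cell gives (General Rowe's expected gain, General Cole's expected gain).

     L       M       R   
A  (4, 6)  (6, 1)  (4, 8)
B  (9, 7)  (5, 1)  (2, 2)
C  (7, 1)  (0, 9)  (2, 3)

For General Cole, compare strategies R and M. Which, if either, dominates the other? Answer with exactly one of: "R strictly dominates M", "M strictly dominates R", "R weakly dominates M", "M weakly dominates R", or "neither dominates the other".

R's payoffs vs M's, by General Rowe's action — A: 8>1, B: 2>1, C: 3<9.
R does better at A, B but worse at C; neither strategy dominates the other.

neither dominates the other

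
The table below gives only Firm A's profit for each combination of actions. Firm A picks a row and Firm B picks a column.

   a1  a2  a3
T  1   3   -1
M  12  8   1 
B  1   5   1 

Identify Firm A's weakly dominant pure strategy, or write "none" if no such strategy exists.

M

M vs T: a1: 12>1, a2: 8>3, a3: 1>-1.
M vs B: a1: 12>1, a2: 8>5, a3: 1=1.
M is at least as good as every other strategy against every opponent action, so it is weakly dominant.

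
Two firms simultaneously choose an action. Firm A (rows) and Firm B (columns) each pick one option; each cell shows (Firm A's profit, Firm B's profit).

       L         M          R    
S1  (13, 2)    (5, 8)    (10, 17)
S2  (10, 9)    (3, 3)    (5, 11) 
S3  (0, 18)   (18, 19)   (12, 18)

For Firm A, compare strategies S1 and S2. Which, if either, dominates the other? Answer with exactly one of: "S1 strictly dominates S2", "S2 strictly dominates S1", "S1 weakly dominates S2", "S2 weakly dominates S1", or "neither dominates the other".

S1's payoffs vs S2's, by Firm B's action — L: 13>10, M: 5>3, R: 10>5.
S1 gives a strictly higher payoff against every action of Firm B, so S1 strictly dominates S2.

S1 strictly dominates S2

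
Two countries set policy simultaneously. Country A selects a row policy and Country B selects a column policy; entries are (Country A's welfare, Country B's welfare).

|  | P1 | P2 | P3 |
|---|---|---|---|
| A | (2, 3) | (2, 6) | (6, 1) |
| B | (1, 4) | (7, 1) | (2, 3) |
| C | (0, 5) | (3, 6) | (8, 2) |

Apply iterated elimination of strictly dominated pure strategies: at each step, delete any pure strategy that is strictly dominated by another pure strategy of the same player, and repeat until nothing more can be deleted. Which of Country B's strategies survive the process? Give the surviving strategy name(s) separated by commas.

For Country B, P1 strictly dominates P3 on the remaining rows (A: 3>1, B: 4>3, C: 5>2); eliminate P3.
Country A's strategy C is strictly dominated by B (P1: 1>0, P2: 7>3) and is removed.
Among the remaining strategies, none is strictly dominated by another pure strategy of the same player, so the elimination stops.
Surviving strategies — Country A: {A, B}; Country B: {P1, P2}.

P1, P2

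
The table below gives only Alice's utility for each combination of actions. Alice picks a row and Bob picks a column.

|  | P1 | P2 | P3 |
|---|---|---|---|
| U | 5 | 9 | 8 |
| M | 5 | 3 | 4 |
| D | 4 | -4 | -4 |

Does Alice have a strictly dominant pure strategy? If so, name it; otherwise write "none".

U fails to dominate M at P1 (5=5).
M fails to dominate U at P1 (5=5).
D fails to dominate U at P1 (4<5).
No single strategy dominates all the others.

none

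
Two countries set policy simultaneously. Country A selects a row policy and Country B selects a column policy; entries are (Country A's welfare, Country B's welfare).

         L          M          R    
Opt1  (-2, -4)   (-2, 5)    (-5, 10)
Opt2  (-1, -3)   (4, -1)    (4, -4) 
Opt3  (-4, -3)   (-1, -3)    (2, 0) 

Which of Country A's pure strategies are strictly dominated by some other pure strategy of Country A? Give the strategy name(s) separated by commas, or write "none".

Opt1, Opt3

Opt2 strictly dominates Opt1 — L: -1>-2, M: 4>-2, R: 4>-5.
Opt2: no other strategy beats it everywhere (Opt1 at L (-1>-2); Opt3 at L (-1>-4)).
Opt3 is strictly dominated by Opt2 (L: -1>-4, M: 4>-1, R: 4>2).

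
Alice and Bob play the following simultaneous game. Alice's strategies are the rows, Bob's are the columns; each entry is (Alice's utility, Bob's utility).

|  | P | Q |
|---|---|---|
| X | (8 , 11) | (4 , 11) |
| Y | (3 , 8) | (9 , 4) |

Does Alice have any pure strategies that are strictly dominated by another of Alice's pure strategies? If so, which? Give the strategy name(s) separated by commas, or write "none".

Nothing dominates X: Y at P (8>3).
Y is not dominated — it holds its own against X at Q (9>4).

none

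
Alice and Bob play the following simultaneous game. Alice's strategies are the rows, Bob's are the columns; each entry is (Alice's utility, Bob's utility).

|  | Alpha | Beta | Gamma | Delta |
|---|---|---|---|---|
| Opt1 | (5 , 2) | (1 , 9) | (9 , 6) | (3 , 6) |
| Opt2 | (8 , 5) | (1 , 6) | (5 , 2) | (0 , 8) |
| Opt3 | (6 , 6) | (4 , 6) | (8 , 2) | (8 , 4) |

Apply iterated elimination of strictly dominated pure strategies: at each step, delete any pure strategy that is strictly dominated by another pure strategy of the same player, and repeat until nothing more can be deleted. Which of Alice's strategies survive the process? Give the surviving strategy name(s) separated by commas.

Opt2, Opt3

Column Gamma is eliminated: Beta beats it against every remaining row (Opt1: 9>6, Opt2: 6>2, Opt3: 6>2).
For Alice, Opt3 strictly dominates Opt1 on the remaining columns (Alpha: 6>5, Beta: 4>1, Delta: 8>3); eliminate Opt1.
Among the remaining strategies, none is strictly dominated by another pure strategy of the same player, so the elimination stops.
Surviving strategies — Alice: {Opt2, Opt3}; Bob: {Alpha, Beta, Delta}.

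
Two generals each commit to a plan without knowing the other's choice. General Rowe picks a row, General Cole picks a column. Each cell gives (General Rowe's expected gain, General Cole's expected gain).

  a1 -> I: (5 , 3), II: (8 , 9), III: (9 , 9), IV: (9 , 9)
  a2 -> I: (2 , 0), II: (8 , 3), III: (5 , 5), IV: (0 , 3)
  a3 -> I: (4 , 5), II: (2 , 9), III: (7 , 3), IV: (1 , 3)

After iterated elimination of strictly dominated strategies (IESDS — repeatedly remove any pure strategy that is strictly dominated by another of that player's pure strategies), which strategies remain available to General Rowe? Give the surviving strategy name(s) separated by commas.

General Rowe's strategy a3 is strictly dominated by a1 (I: 5>4, II: 8>2, III: 9>7, IV: 9>1) and is removed.
General Cole's strategy I is strictly dominated by II (a1: 9>3, a2: 3>0) and is removed.
Among the remaining strategies, none is strictly dominated by another pure strategy of the same player, so the elimination stops.
Surviving strategies — General Rowe: {a1, a2}; General Cole: {II, III, IV}.

a1, a2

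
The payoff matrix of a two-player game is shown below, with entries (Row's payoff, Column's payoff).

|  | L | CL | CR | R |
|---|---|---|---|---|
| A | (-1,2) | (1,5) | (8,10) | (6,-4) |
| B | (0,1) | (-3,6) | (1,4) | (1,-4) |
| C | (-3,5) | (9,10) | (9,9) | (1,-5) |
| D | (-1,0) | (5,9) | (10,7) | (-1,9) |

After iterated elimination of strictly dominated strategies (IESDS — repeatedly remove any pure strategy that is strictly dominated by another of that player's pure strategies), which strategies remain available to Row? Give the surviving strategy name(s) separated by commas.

A, C, D

Column's strategy L is strictly dominated by CL (A: 5>2, B: 6>1, C: 10>5, D: 9>0) and is removed.
Row's strategy B is strictly dominated by A (CL: 1>-3, CR: 8>1, R: 6>1) and is removed.
Among the remaining strategies, none is strictly dominated by another pure strategy of the same player, so the elimination stops.
Surviving strategies — Row: {A, C, D}; Column: {CL, CR, R}.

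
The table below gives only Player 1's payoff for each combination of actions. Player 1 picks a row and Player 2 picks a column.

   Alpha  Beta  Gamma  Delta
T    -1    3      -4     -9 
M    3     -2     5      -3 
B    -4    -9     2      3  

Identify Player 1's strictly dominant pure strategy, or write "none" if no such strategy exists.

T fails to dominate M at Alpha (-1<3).
M fails to dominate T at Beta (-2<3).
B fails to dominate T at Alpha (-4<-1).
No single strategy dominates all the others.

none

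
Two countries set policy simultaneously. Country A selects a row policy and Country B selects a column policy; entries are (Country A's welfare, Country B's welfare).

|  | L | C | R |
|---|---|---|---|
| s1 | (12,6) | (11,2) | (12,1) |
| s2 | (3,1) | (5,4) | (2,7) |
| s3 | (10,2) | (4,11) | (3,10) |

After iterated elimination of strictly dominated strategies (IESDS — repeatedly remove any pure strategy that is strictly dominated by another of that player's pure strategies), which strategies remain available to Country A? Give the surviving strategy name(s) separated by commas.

Country A's strategy s2 is strictly dominated by s1 (L: 12>3, C: 11>5, R: 12>2) and is removed.
Country A's strategy s3 is strictly dominated by s1 (L: 12>10, C: 11>4, R: 12>3) and is removed.
Column C is eliminated: L beats it against every remaining row (s1: 6>2).
Country B's strategy R is strictly dominated by L (s1: 6>1) and is removed.
Among the remaining strategies, none is strictly dominated by another pure strategy of the same player, so the elimination stops.
Surviving strategies — Country A: {s1}; Country B: {L}.

s1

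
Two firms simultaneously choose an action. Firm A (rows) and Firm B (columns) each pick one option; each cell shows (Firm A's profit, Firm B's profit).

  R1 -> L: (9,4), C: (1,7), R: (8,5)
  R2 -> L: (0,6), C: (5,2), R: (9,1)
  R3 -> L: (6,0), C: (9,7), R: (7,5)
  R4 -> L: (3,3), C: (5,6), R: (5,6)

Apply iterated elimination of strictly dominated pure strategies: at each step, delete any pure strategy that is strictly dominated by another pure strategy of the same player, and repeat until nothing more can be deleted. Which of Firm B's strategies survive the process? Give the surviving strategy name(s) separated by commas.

Row R4 is eliminated: R3 beats it against every remaining column (L: 6>3, C: 9>5, R: 7>5).
Firm B's strategy R is strictly dominated by C (R1: 7>5, R2: 2>1, R3: 7>5) and is removed.
For Firm A, R3 strictly dominates R2 on the remaining columns (L: 6>0, C: 9>5); eliminate R2.
Firm B's strategy L is strictly dominated by C (R1: 7>4, R3: 7>0) and is removed.
For Firm A, R3 strictly dominates R1 on the remaining columns (C: 9>1); eliminate R1.
Among the remaining strategies, none is strictly dominated by another pure strategy of the same player, so the elimination stops.
Surviving strategies — Firm A: {R3}; Firm B: {C}.

C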